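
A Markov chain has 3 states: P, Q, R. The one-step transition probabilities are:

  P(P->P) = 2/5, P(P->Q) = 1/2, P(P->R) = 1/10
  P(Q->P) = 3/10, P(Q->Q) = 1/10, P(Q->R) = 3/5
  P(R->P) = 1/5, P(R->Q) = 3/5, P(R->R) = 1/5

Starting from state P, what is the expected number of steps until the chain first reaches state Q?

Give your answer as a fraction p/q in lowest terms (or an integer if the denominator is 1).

Let h_i = expected steps to first reach Q from state i.
Boundary: h_Q = 0.
First-step equations for the other states:
  h_P = 1 + 2/5*h_P + 1/2*h_Q + 1/10*h_R
  h_R = 1 + 1/5*h_P + 3/5*h_Q + 1/5*h_R

Substituting h_Q = 0 and rearranging gives the linear system (I - Q) h = 1:
  [3/5, -1/10] . (h_P, h_R) = 1
  [-1/5, 4/5] . (h_P, h_R) = 1

Solving yields:
  h_P = 45/23
  h_R = 40/23

Starting state is P, so the expected hitting time is h_P = 45/23.

Answer: 45/23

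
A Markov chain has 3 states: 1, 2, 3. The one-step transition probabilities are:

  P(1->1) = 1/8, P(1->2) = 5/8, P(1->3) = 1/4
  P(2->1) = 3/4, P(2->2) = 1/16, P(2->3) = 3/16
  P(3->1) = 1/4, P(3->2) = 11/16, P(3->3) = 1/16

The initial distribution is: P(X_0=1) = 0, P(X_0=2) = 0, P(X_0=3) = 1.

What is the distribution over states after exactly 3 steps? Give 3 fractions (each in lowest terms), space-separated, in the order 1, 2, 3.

Propagating the distribution step by step (d_{t+1} = d_t * P):
d_0 = (1=0, 2=0, 3=1)
  d_1[1] = 0*1/8 + 0*3/4 + 1*1/4 = 1/4
  d_1[2] = 0*5/8 + 0*1/16 + 1*11/16 = 11/16
  d_1[3] = 0*1/4 + 0*3/16 + 1*1/16 = 1/16
d_1 = (1=1/4, 2=11/16, 3=1/16)
  d_2[1] = 1/4*1/8 + 11/16*3/4 + 1/16*1/4 = 9/16
  d_2[2] = 1/4*5/8 + 11/16*1/16 + 1/16*11/16 = 31/128
  d_2[3] = 1/4*1/4 + 11/16*3/16 + 1/16*1/16 = 25/128
d_2 = (1=9/16, 2=31/128, 3=25/128)
  d_3[1] = 9/16*1/8 + 31/128*3/4 + 25/128*1/4 = 77/256
  d_3[2] = 9/16*5/8 + 31/128*1/16 + 25/128*11/16 = 513/1024
  d_3[3] = 9/16*1/4 + 31/128*3/16 + 25/128*1/16 = 203/1024
d_3 = (1=77/256, 2=513/1024, 3=203/1024)

Answer: 77/256 513/1024 203/1024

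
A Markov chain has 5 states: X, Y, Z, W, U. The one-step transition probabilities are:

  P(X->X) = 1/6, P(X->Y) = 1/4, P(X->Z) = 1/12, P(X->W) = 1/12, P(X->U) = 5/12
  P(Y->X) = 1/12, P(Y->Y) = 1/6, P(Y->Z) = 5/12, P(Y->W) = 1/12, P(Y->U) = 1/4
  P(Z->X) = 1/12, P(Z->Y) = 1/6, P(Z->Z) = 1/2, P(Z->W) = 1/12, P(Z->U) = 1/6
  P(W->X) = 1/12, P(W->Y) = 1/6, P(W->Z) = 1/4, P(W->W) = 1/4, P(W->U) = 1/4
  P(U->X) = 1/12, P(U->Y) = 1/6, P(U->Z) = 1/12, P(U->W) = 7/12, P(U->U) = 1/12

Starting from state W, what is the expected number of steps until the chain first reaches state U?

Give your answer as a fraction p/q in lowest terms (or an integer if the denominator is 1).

Let h_i = expected steps to first reach U from state i.
Boundary: h_U = 0.
First-step equations for the other states:
  h_X = 1 + 1/6*h_X + 1/4*h_Y + 1/12*h_Z + 1/12*h_W + 5/12*h_U
  h_Y = 1 + 1/12*h_X + 1/6*h_Y + 5/12*h_Z + 1/12*h_W + 1/4*h_U
  h_Z = 1 + 1/12*h_X + 1/6*h_Y + 1/2*h_Z + 1/12*h_W + 1/6*h_U
  h_W = 1 + 1/12*h_X + 1/6*h_Y + 1/4*h_Z + 1/4*h_W + 1/4*h_U

Substituting h_U = 0 and rearranging gives the linear system (I - Q) h = 1:
  [5/6, -1/4, -1/12, -1/12] . (h_X, h_Y, h_Z, h_W) = 1
  [-1/12, 5/6, -5/12, -1/12] . (h_X, h_Y, h_Z, h_W) = 1
  [-1/12, -1/6, 1/2, -1/12] . (h_X, h_Y, h_Z, h_W) = 1
  [-1/12, -1/6, -1/4, 3/4] . (h_X, h_Y, h_Z, h_W) = 1

Solving yields:
  h_X = 5700/1681
  h_Y = 7260/1681
  h_Z = 7920/1681
  h_W = 7128/1681

Starting state is W, so the expected hitting time is h_W = 7128/1681.

Answer: 7128/1681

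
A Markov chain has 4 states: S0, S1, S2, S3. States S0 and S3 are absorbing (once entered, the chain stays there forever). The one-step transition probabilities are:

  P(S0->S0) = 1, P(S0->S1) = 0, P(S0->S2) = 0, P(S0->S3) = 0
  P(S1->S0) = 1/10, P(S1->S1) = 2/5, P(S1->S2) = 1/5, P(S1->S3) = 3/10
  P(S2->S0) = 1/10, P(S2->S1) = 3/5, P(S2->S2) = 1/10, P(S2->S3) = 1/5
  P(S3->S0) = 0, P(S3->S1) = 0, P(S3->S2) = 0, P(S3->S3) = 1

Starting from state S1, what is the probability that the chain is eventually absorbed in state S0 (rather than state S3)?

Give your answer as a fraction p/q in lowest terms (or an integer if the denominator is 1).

Answer: 11/42

Derivation:
Let a_i = P(absorbed in S0 | start in state i).
Boundary conditions: a_S0 = 1, a_S3 = 0.
For each transient state i, a_i = sum_j P(i->j) * a_j:
  a_S1 = 1/10*a_S0 + 2/5*a_S1 + 1/5*a_S2 + 3/10*a_S3
  a_S2 = 1/10*a_S0 + 3/5*a_S1 + 1/10*a_S2 + 1/5*a_S3

Substituting a_S0 = 1 and a_S3 = 0, rearrange to (I - Q) a = r where r[i] = P(i -> S0):
  [3/5, -1/5] . (a_S1, a_S2) = 1/10
  [-3/5, 9/10] . (a_S1, a_S2) = 1/10

Solving yields:
  a_S1 = 11/42
  a_S2 = 2/7

Starting state is S1, so the absorption probability is a_S1 = 11/42.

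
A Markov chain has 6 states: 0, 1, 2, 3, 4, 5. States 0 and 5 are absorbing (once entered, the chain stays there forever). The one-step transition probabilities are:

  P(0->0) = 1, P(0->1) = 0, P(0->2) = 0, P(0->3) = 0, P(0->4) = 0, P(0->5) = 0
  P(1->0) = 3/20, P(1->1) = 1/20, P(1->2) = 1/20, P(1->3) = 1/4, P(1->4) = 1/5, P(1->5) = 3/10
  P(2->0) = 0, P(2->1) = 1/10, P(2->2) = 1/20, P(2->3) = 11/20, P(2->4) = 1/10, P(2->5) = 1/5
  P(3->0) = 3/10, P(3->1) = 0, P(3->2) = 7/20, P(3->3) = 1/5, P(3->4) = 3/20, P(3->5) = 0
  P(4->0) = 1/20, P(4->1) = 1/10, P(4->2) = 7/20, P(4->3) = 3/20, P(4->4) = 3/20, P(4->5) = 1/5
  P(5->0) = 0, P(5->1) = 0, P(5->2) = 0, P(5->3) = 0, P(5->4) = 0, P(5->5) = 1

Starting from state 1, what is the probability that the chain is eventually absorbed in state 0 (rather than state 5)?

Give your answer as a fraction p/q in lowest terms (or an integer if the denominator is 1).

Let a_i = P(absorbed in 0 | start in state i).
Boundary conditions: a_0 = 1, a_5 = 0.
For each transient state i, a_i = sum_j P(i->j) * a_j:
  a_1 = 3/20*a_0 + 1/20*a_1 + 1/20*a_2 + 1/4*a_3 + 1/5*a_4 + 3/10*a_5
  a_2 = 0*a_0 + 1/10*a_1 + 1/20*a_2 + 11/20*a_3 + 1/10*a_4 + 1/5*a_5
  a_3 = 3/10*a_0 + 0*a_1 + 7/20*a_2 + 1/5*a_3 + 3/20*a_4 + 0*a_5
  a_4 = 1/20*a_0 + 1/10*a_1 + 7/20*a_2 + 3/20*a_3 + 3/20*a_4 + 1/5*a_5

Substituting a_0 = 1 and a_5 = 0, rearrange to (I - Q) a = r where r[i] = P(i -> 0):
  [19/20, -1/20, -1/4, -1/5] . (a_1, a_2, a_3, a_4) = 3/20
  [-1/10, 19/20, -11/20, -1/10] . (a_1, a_2, a_3, a_4) = 0
  [0, -7/20, 4/5, -3/20] . (a_1, a_2, a_3, a_4) = 3/10
  [-1/10, -7/20, -3/20, 17/20] . (a_1, a_2, a_3, a_4) = 1/20

Solving yields:
  a_1 = 24545/54983
  a_2 = 26119/54983
  a_3 = 36415/54983
  a_4 = 23303/54983

Starting state is 1, so the absorption probability is a_1 = 24545/54983.

Answer: 24545/54983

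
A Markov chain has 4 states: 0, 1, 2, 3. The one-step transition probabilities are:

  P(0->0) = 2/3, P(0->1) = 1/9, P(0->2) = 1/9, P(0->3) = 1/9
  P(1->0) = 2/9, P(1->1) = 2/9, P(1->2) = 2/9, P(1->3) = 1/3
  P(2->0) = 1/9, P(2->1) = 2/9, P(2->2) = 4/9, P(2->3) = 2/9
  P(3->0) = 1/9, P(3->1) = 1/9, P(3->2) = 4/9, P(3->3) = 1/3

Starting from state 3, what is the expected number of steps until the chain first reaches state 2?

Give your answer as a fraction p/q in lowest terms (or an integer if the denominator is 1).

Answer: 96/31

Derivation:
Let h_i = expected steps to first reach 2 from state i.
Boundary: h_2 = 0.
First-step equations for the other states:
  h_0 = 1 + 2/3*h_0 + 1/9*h_1 + 1/9*h_2 + 1/9*h_3
  h_1 = 1 + 2/9*h_0 + 2/9*h_1 + 2/9*h_2 + 1/3*h_3
  h_3 = 1 + 1/9*h_0 + 1/9*h_1 + 4/9*h_2 + 1/3*h_3

Substituting h_2 = 0 and rearranging gives the linear system (I - Q) h = 1:
  [1/3, -1/9, -1/9] . (h_0, h_1, h_3) = 1
  [-2/9, 7/9, -1/3] . (h_0, h_1, h_3) = 1
  [-1/9, -1/9, 2/3] . (h_0, h_1, h_3) = 1

Solving yields:
  h_0 = 168/31
  h_1 = 129/31
  h_3 = 96/31

Starting state is 3, so the expected hitting time is h_3 = 96/31.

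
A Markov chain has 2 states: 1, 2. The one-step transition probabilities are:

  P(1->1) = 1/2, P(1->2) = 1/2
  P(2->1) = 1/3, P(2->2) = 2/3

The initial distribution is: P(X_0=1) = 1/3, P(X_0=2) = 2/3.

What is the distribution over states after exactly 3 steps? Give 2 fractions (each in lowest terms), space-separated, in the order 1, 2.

Propagating the distribution step by step (d_{t+1} = d_t * P):
d_0 = (1=1/3, 2=2/3)
  d_1[1] = 1/3*1/2 + 2/3*1/3 = 7/18
  d_1[2] = 1/3*1/2 + 2/3*2/3 = 11/18
d_1 = (1=7/18, 2=11/18)
  d_2[1] = 7/18*1/2 + 11/18*1/3 = 43/108
  d_2[2] = 7/18*1/2 + 11/18*2/3 = 65/108
d_2 = (1=43/108, 2=65/108)
  d_3[1] = 43/108*1/2 + 65/108*1/3 = 259/648
  d_3[2] = 43/108*1/2 + 65/108*2/3 = 389/648
d_3 = (1=259/648, 2=389/648)

Answer: 259/648 389/648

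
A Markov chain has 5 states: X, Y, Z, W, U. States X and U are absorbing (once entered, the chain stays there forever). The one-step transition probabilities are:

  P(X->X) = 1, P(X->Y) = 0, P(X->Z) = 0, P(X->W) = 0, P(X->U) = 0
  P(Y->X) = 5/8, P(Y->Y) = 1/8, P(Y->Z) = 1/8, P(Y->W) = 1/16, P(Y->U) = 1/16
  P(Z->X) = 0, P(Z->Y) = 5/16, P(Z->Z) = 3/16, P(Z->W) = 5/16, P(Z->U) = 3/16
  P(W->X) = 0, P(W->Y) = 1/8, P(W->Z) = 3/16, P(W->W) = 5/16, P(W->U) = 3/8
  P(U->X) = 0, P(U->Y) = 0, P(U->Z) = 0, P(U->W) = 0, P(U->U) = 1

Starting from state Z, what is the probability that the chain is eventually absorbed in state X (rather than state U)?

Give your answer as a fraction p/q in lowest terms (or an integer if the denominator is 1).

Answer: 650/1621

Derivation:
Let a_i = P(absorbed in X | start in state i).
Boundary conditions: a_X = 1, a_U = 0.
For each transient state i, a_i = sum_j P(i->j) * a_j:
  a_Y = 5/8*a_X + 1/8*a_Y + 1/8*a_Z + 1/16*a_W + 1/16*a_U
  a_Z = 0*a_X + 5/16*a_Y + 3/16*a_Z + 5/16*a_W + 3/16*a_U
  a_W = 0*a_X + 1/8*a_Y + 3/16*a_Z + 5/16*a_W + 3/8*a_U

Substituting a_X = 1 and a_U = 0, rearrange to (I - Q) a = r where r[i] = P(i -> X):
  [7/8, -1/8, -1/16] . (a_Y, a_Z, a_W) = 5/8
  [-5/16, 13/16, -5/16] . (a_Y, a_Z, a_W) = 0
  [-1/8, -3/16, 11/16] . (a_Y, a_Z, a_W) = 0

Solving yields:
  a_Y = 1280/1621
  a_Z = 650/1621
  a_W = 410/1621

Starting state is Z, so the absorption probability is a_Z = 650/1621.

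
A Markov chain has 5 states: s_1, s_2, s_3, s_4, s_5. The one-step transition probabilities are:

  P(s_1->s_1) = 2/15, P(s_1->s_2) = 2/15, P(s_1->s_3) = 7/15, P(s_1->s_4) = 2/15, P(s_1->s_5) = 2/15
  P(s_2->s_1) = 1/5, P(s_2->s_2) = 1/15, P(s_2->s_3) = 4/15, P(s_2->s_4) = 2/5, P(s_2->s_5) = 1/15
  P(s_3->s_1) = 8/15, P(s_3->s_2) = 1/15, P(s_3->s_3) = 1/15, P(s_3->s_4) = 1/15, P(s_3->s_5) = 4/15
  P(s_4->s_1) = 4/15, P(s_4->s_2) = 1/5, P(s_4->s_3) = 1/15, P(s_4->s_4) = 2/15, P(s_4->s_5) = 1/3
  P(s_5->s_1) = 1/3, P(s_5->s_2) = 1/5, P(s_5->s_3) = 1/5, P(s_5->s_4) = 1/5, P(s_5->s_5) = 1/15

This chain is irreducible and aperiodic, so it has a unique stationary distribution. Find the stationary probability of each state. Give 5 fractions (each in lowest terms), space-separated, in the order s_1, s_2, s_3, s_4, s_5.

The stationary distribution satisfies pi = pi * P, i.e.:
  pi_s_1 = 2/15*pi_s_1 + 1/5*pi_s_2 + 8/15*pi_s_3 + 4/15*pi_s_4 + 1/3*pi_s_5
  pi_s_2 = 2/15*pi_s_1 + 1/15*pi_s_2 + 1/15*pi_s_3 + 1/5*pi_s_4 + 1/5*pi_s_5
  pi_s_3 = 7/15*pi_s_1 + 4/15*pi_s_2 + 1/15*pi_s_3 + 1/15*pi_s_4 + 1/5*pi_s_5
  pi_s_4 = 2/15*pi_s_1 + 2/5*pi_s_2 + 1/15*pi_s_3 + 2/15*pi_s_4 + 1/5*pi_s_5
  pi_s_5 = 2/15*pi_s_1 + 1/15*pi_s_2 + 4/15*pi_s_3 + 1/3*pi_s_4 + 1/15*pi_s_5
with normalization: pi_s_1 + pi_s_2 + pi_s_3 + pi_s_4 + pi_s_5 = 1.

Using the first 4 balance equations plus normalization, the linear system A*pi = b is:
  [-13/15, 1/5, 8/15, 4/15, 1/3] . pi = 0
  [2/15, -14/15, 1/15, 1/5, 1/5] . pi = 0
  [7/15, 4/15, -14/15, 1/15, 1/5] . pi = 0
  [2/15, 2/5, 1/15, -13/15, 1/5] . pi = 0
  [1, 1, 1, 1, 1] . pi = 1

Solving yields:
  pi_s_1 = 5693/19433
  pi_s_2 = 2560/19433
  pi_s_3 = 4543/19433
  pi_s_4 = 3200/19433
  pi_s_5 = 3437/19433

Verification (pi * P):
  5693/19433*2/15 + 2560/19433*1/5 + 4543/19433*8/15 + 3200/19433*4/15 + 3437/19433*1/3 = 5693/19433 = pi_s_1  (ok)
  5693/19433*2/15 + 2560/19433*1/15 + 4543/19433*1/15 + 3200/19433*1/5 + 3437/19433*1/5 = 2560/19433 = pi_s_2  (ok)
  5693/19433*7/15 + 2560/19433*4/15 + 4543/19433*1/15 + 3200/19433*1/15 + 3437/19433*1/5 = 4543/19433 = pi_s_3  (ok)
  5693/19433*2/15 + 2560/19433*2/5 + 4543/19433*1/15 + 3200/19433*2/15 + 3437/19433*1/5 = 3200/19433 = pi_s_4  (ok)
  5693/19433*2/15 + 2560/19433*1/15 + 4543/19433*4/15 + 3200/19433*1/3 + 3437/19433*1/15 = 3437/19433 = pi_s_5  (ok)

Answer: 5693/19433 2560/19433 4543/19433 3200/19433 3437/19433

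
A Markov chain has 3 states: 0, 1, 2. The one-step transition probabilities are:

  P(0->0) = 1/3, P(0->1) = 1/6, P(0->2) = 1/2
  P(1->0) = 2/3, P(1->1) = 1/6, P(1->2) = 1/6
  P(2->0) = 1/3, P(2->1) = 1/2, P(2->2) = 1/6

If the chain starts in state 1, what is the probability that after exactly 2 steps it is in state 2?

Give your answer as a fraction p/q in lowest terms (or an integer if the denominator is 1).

Computing P^2 by repeated multiplication:
P^1 =
  0: [1/3, 1/6, 1/2]
  1: [2/3, 1/6, 1/6]
  2: [1/3, 1/2, 1/6]
P^2 =
  0: [7/18, 1/3, 5/18]
  1: [7/18, 2/9, 7/18]
  2: [1/2, 2/9, 5/18]

(P^2)[1 -> 2] = 7/18

Answer: 7/18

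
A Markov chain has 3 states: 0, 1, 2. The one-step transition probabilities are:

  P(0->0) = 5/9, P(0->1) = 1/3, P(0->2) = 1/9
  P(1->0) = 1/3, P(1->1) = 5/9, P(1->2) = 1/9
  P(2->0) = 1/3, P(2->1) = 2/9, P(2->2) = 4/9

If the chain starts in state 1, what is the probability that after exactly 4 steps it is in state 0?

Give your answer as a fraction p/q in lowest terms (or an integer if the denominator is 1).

Computing P^4 by repeated multiplication:
P^1 =
  0: [5/9, 1/3, 1/9]
  1: [1/3, 5/9, 1/9]
  2: [1/3, 2/9, 4/9]
P^2 =
  0: [37/81, 32/81, 4/27]
  1: [11/27, 4/9, 4/27]
  2: [11/27, 1/3, 7/27]
P^3 =
  0: [317/729, 295/729, 13/81]
  1: [103/243, 101/243, 13/81]
  2: [103/243, 92/243, 16/81]
P^4 =
  0: [2821/6561, 2660/6561, 40/243]
  1: [935/2187, 892/2187, 40/243]
  2: [935/2187, 865/2187, 43/243]

(P^4)[1 -> 0] = 935/2187

Answer: 935/2187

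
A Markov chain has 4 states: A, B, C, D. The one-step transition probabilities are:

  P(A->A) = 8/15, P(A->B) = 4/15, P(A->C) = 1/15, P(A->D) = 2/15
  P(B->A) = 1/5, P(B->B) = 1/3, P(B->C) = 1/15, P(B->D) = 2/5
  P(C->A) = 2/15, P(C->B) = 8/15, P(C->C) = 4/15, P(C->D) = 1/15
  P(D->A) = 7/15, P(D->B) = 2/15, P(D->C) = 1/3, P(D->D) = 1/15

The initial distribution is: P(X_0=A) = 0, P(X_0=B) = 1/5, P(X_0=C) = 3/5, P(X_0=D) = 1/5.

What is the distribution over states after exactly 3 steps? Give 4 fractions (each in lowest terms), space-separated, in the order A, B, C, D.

Propagating the distribution step by step (d_{t+1} = d_t * P):
d_0 = (A=0, B=1/5, C=3/5, D=1/5)
  d_1[A] = 0*8/15 + 1/5*1/5 + 3/5*2/15 + 1/5*7/15 = 16/75
  d_1[B] = 0*4/15 + 1/5*1/3 + 3/5*8/15 + 1/5*2/15 = 31/75
  d_1[C] = 0*1/15 + 1/5*1/15 + 3/5*4/15 + 1/5*1/3 = 6/25
  d_1[D] = 0*2/15 + 1/5*2/5 + 3/5*1/15 + 1/5*1/15 = 2/15
d_1 = (A=16/75, B=31/75, C=6/25, D=2/15)
  d_2[A] = 16/75*8/15 + 31/75*1/5 + 6/25*2/15 + 2/15*7/15 = 109/375
  d_2[B] = 16/75*4/15 + 31/75*1/3 + 6/25*8/15 + 2/15*2/15 = 383/1125
  d_2[C] = 16/75*1/15 + 31/75*1/15 + 6/25*4/15 + 2/15*1/3 = 169/1125
  d_2[D] = 16/75*2/15 + 31/75*2/5 + 6/25*1/15 + 2/15*1/15 = 82/375
d_2 = (A=109/375, B=383/1125, C=169/1125, D=82/375)
  d_3[A] = 109/375*8/15 + 383/1125*1/5 + 169/1125*2/15 + 82/375*7/15 = 233/675
  d_3[B] = 109/375*4/15 + 383/1125*1/3 + 169/1125*8/15 + 82/375*2/15 = 563/1875
  d_3[C] = 109/375*1/15 + 383/1125*1/15 + 169/1125*4/15 + 82/375*1/3 = 872/5625
  d_3[D] = 109/375*2/15 + 383/1125*2/5 + 169/1125*1/15 + 82/375*1/15 = 3367/16875
d_3 = (A=233/675, B=563/1875, C=872/5625, D=3367/16875)

Answer: 233/675 563/1875 872/5625 3367/16875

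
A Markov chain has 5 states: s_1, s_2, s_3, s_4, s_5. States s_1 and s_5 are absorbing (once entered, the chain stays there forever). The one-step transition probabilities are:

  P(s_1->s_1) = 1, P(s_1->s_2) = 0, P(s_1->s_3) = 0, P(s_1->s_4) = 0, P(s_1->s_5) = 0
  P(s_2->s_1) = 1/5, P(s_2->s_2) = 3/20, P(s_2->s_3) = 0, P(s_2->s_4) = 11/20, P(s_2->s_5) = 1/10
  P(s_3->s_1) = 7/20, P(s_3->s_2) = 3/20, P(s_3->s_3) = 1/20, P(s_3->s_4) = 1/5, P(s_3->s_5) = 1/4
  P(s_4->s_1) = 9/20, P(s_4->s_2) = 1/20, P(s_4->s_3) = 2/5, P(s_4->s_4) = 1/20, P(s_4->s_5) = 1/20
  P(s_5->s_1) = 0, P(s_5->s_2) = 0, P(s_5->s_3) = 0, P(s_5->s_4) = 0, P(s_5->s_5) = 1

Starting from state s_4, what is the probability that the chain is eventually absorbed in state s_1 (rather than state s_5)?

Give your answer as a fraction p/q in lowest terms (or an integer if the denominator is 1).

Let a_i = P(absorbed in s_1 | start in state i).
Boundary conditions: a_s_1 = 1, a_s_5 = 0.
For each transient state i, a_i = sum_j P(i->j) * a_j:
  a_s_2 = 1/5*a_s_1 + 3/20*a_s_2 + 0*a_s_3 + 11/20*a_s_4 + 1/10*a_s_5
  a_s_3 = 7/20*a_s_1 + 3/20*a_s_2 + 1/20*a_s_3 + 1/5*a_s_4 + 1/4*a_s_5
  a_s_4 = 9/20*a_s_1 + 1/20*a_s_2 + 2/5*a_s_3 + 1/20*a_s_4 + 1/20*a_s_5

Substituting a_s_1 = 1 and a_s_5 = 0, rearrange to (I - Q) a = r where r[i] = P(i -> s_1):
  [17/20, 0, -11/20] . (a_s_2, a_s_3, a_s_4) = 1/5
  [-3/20, 19/20, -1/5] . (a_s_2, a_s_3, a_s_4) = 7/20
  [-1/20, -2/5, 19/20] . (a_s_2, a_s_3, a_s_4) = 9/20

Solving yields:
  a_s_2 = 3813/5120
  a_s_3 = 3337/5120
  a_s_4 = 4031/5120

Starting state is s_4, so the absorption probability is a_s_4 = 4031/5120.

Answer: 4031/5120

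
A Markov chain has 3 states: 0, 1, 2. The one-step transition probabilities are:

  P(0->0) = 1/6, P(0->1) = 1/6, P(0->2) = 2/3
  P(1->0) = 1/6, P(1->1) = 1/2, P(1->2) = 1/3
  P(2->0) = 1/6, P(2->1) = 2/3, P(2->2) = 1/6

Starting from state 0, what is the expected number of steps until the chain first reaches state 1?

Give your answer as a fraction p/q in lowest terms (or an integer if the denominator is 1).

Answer: 18/7

Derivation:
Let h_i = expected steps to first reach 1 from state i.
Boundary: h_1 = 0.
First-step equations for the other states:
  h_0 = 1 + 1/6*h_0 + 1/6*h_1 + 2/3*h_2
  h_2 = 1 + 1/6*h_0 + 2/3*h_1 + 1/6*h_2

Substituting h_1 = 0 and rearranging gives the linear system (I - Q) h = 1:
  [5/6, -2/3] . (h_0, h_2) = 1
  [-1/6, 5/6] . (h_0, h_2) = 1

Solving yields:
  h_0 = 18/7
  h_2 = 12/7

Starting state is 0, so the expected hitting time is h_0 = 18/7.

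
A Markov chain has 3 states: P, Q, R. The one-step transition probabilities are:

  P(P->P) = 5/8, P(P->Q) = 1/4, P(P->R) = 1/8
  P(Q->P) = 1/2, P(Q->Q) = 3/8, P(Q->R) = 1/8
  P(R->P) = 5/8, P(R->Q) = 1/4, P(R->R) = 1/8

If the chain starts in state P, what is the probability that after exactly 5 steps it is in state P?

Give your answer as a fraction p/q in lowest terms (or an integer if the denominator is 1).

Answer: 9655/16384

Derivation:
Computing P^5 by repeated multiplication:
P^1 =
  P: [5/8, 1/4, 1/8]
  Q: [1/2, 3/8, 1/8]
  R: [5/8, 1/4, 1/8]
P^2 =
  P: [19/32, 9/32, 1/8]
  Q: [37/64, 19/64, 1/8]
  R: [19/32, 9/32, 1/8]
P^3 =
  P: [151/256, 73/256, 1/8]
  Q: [301/512, 147/512, 1/8]
  R: [151/256, 73/256, 1/8]
P^4 =
  P: [1207/2048, 585/2048, 1/8]
  Q: [2413/4096, 1171/4096, 1/8]
  R: [1207/2048, 585/2048, 1/8]
P^5 =
  P: [9655/16384, 4681/16384, 1/8]
  Q: [19309/32768, 9363/32768, 1/8]
  R: [9655/16384, 4681/16384, 1/8]

(P^5)[P -> P] = 9655/16384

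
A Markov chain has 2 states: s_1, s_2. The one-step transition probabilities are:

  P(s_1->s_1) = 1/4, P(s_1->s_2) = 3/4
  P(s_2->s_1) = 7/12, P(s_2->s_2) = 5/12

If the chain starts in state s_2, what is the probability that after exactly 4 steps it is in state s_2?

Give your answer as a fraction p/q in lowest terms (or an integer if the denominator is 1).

Computing P^4 by repeated multiplication:
P^1 =
  s_1: [1/4, 3/4]
  s_2: [7/12, 5/12]
P^2 =
  s_1: [1/2, 1/2]
  s_2: [7/18, 11/18]
P^3 =
  s_1: [5/12, 7/12]
  s_2: [49/108, 59/108]
P^4 =
  s_1: [4/9, 5/9]
  s_2: [35/81, 46/81]

(P^4)[s_2 -> s_2] = 46/81

Answer: 46/81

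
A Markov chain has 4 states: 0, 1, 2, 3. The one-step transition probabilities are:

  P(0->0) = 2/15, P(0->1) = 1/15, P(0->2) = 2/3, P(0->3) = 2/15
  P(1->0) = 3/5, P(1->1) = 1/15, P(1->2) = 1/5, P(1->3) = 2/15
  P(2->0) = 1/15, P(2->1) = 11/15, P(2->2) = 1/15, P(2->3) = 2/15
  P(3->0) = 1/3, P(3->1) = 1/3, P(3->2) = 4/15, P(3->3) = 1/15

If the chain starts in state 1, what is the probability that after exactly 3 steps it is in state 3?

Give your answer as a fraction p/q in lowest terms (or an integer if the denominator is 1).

Computing P^3 by repeated multiplication:
P^1 =
  0: [2/15, 1/15, 2/3, 2/15]
  1: [3/5, 1/15, 1/5, 2/15]
  2: [1/15, 11/15, 1/15, 2/15]
  3: [1/3, 1/3, 4/15, 1/15]
P^2 =
  0: [11/75, 41/75, 41/225, 28/225]
  1: [8/45, 53/225, 104/225, 28/225]
  2: [112/225, 11/75, 52/225, 28/225]
  3: [64/225, 59/225, 73/225, 29/225]
P^3 =
  0: [1354/3375, 83/375, 284/1125, 422/3375]
  1: [89/375, 51/125, 31/135, 422/3375]
  2: [713/3375, 857/3375, 461/1125, 422/3375]
  3: [877/3375, 119/375, 1006/3375, 421/3375]

(P^3)[1 -> 3] = 422/3375

Answer: 422/3375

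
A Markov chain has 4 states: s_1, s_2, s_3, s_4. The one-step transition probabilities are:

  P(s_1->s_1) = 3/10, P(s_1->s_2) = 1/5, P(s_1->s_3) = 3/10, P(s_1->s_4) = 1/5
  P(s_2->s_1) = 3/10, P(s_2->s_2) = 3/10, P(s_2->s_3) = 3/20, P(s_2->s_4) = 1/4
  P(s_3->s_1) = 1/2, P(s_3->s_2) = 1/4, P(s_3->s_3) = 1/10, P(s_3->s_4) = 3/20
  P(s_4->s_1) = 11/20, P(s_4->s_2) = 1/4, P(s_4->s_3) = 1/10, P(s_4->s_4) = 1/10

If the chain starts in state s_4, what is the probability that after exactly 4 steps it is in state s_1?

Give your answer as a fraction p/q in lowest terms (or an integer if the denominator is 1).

Computing P^4 by repeated multiplication:
P^1 =
  s_1: [3/10, 1/5, 3/10, 1/5]
  s_2: [3/10, 3/10, 3/20, 1/4]
  s_3: [1/2, 1/4, 1/10, 3/20]
  s_4: [11/20, 1/4, 1/10, 1/10]
P^2 =
  s_1: [41/100, 49/200, 17/100, 7/40]
  s_2: [157/400, 1/4, 7/40, 73/400]
  s_3: [143/400, 19/80, 17/80, 77/400]
  s_4: [69/200, 47/200, 89/400, 79/400]
P^3 =
  s_1: [1511/4000, 967/4000, 777/4000, 149/800]
  s_2: [609/1600, 1943/8000, 191/1000, 371/2000]
  s_3: [25/64, 61/250, 1467/8000, 91/500]
  s_4: [3151/8000, 489/2000, 723/4000, 1447/8000]
P^4 =
  s_1: [30833/80000, 152/625, 15011/80000, 147/800]
  s_2: [15383/40000, 19449/80000, 30123/160000, 29447/160000]
  s_3: [15287/40000, 38827/160000, 7613/40000, 29573/160000]
  s_4: [61019/160000, 7761/32000, 191/1000, 1851/10000]

(P^4)[s_4 -> s_1] = 61019/160000

Answer: 61019/160000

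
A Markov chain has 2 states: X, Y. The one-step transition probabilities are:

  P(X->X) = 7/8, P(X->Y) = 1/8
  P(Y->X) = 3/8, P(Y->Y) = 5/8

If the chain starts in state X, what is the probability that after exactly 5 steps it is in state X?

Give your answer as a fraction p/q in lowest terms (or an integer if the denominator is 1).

Answer: 97/128

Derivation:
Computing P^5 by repeated multiplication:
P^1 =
  X: [7/8, 1/8]
  Y: [3/8, 5/8]
P^2 =
  X: [13/16, 3/16]
  Y: [9/16, 7/16]
P^3 =
  X: [25/32, 7/32]
  Y: [21/32, 11/32]
P^4 =
  X: [49/64, 15/64]
  Y: [45/64, 19/64]
P^5 =
  X: [97/128, 31/128]
  Y: [93/128, 35/128]

(P^5)[X -> X] = 97/128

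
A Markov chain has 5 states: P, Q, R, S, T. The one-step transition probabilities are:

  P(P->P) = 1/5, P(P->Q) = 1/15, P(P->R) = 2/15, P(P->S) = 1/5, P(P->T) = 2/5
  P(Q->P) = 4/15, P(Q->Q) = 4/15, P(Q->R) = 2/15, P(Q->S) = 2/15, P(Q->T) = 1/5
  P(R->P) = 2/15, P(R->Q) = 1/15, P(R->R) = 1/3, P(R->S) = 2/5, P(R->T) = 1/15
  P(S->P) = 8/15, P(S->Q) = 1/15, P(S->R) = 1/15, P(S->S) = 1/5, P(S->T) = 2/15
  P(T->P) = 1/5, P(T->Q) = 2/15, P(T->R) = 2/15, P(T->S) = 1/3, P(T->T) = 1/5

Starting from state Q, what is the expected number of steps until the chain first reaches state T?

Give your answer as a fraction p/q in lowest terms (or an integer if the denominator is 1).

Answer: 20265/4517

Derivation:
Let h_i = expected steps to first reach T from state i.
Boundary: h_T = 0.
First-step equations for the other states:
  h_P = 1 + 1/5*h_P + 1/15*h_Q + 2/15*h_R + 1/5*h_S + 2/5*h_T
  h_Q = 1 + 4/15*h_P + 4/15*h_Q + 2/15*h_R + 2/15*h_S + 1/5*h_T
  h_R = 1 + 2/15*h_P + 1/15*h_Q + 1/3*h_R + 2/5*h_S + 1/15*h_T
  h_S = 1 + 8/15*h_P + 1/15*h_Q + 1/15*h_R + 1/5*h_S + 2/15*h_T

Substituting h_T = 0 and rearranging gives the linear system (I - Q) h = 1:
  [4/5, -1/15, -2/15, -1/5] . (h_P, h_Q, h_R, h_S) = 1
  [-4/15, 11/15, -2/15, -2/15] . (h_P, h_Q, h_R, h_S) = 1
  [-2/15, -1/15, 2/3, -2/5] . (h_P, h_Q, h_R, h_S) = 1
  [-8/15, -1/15, -1/15, 4/5] . (h_P, h_Q, h_R, h_S) = 1

Solving yields:
  h_P = 16470/4517
  h_Q = 20265/4517
  h_R = 24300/4517
  h_S = 20340/4517

Starting state is Q, so the expected hitting time is h_Q = 20265/4517.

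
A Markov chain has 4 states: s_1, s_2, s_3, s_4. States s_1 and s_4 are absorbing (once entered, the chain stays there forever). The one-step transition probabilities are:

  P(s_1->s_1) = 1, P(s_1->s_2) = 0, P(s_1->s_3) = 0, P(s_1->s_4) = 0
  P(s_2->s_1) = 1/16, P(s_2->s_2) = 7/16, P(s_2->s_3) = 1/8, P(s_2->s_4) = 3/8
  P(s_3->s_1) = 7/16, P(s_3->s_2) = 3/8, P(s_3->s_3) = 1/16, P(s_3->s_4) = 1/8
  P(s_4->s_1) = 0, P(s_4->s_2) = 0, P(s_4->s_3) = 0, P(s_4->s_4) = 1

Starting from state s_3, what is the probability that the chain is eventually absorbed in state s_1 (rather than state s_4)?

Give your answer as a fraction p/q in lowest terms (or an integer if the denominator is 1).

Let a_i = P(absorbed in s_1 | start in state i).
Boundary conditions: a_s_1 = 1, a_s_4 = 0.
For each transient state i, a_i = sum_j P(i->j) * a_j:
  a_s_2 = 1/16*a_s_1 + 7/16*a_s_2 + 1/8*a_s_3 + 3/8*a_s_4
  a_s_3 = 7/16*a_s_1 + 3/8*a_s_2 + 1/16*a_s_3 + 1/8*a_s_4

Substituting a_s_1 = 1 and a_s_4 = 0, rearrange to (I - Q) a = r where r[i] = P(i -> s_1):
  [9/16, -1/8] . (a_s_2, a_s_3) = 1/16
  [-3/8, 15/16] . (a_s_2, a_s_3) = 7/16

Solving yields:
  a_s_2 = 29/123
  a_s_3 = 23/41

Starting state is s_3, so the absorption probability is a_s_3 = 23/41.

Answer: 23/41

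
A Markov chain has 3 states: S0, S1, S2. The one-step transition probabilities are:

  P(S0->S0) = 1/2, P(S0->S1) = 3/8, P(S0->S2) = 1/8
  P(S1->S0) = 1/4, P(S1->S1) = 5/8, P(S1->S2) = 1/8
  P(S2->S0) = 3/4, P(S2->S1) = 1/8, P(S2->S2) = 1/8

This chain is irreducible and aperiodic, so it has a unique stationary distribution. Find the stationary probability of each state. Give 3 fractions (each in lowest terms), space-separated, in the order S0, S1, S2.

Answer: 5/12 11/24 1/8

Derivation:
The stationary distribution satisfies pi = pi * P, i.e.:
  pi_S0 = 1/2*pi_S0 + 1/4*pi_S1 + 3/4*pi_S2
  pi_S1 = 3/8*pi_S0 + 5/8*pi_S1 + 1/8*pi_S2
  pi_S2 = 1/8*pi_S0 + 1/8*pi_S1 + 1/8*pi_S2
with normalization: pi_S0 + pi_S1 + pi_S2 = 1.

Using the first 2 balance equations plus normalization, the linear system A*pi = b is:
  [-1/2, 1/4, 3/4] . pi = 0
  [3/8, -3/8, 1/8] . pi = 0
  [1, 1, 1] . pi = 1

Solving yields:
  pi_S0 = 5/12
  pi_S1 = 11/24
  pi_S2 = 1/8

Verification (pi * P):
  5/12*1/2 + 11/24*1/4 + 1/8*3/4 = 5/12 = pi_S0  (ok)
  5/12*3/8 + 11/24*5/8 + 1/8*1/8 = 11/24 = pi_S1  (ok)
  5/12*1/8 + 11/24*1/8 + 1/8*1/8 = 1/8 = pi_S2  (ok)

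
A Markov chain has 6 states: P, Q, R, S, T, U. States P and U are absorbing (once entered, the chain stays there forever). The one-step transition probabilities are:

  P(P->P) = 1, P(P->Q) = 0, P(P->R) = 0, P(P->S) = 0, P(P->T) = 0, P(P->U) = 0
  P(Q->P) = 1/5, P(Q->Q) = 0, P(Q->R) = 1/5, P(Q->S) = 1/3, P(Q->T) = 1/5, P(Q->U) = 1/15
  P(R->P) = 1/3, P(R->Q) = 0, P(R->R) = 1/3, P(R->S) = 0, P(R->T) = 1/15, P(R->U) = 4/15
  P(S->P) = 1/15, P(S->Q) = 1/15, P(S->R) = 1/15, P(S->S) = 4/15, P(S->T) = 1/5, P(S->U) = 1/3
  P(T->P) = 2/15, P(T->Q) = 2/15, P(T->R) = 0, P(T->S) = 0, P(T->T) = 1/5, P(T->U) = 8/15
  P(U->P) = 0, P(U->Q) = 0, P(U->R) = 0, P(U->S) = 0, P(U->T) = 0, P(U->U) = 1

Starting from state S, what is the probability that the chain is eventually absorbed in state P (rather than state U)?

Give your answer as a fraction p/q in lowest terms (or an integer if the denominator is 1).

Answer: 1104/4541

Derivation:
Let a_i = P(absorbed in P | start in state i).
Boundary conditions: a_P = 1, a_U = 0.
For each transient state i, a_i = sum_j P(i->j) * a_j:
  a_Q = 1/5*a_P + 0*a_Q + 1/5*a_R + 1/3*a_S + 1/5*a_T + 1/15*a_U
  a_R = 1/3*a_P + 0*a_Q + 1/3*a_R + 0*a_S + 1/15*a_T + 4/15*a_U
  a_S = 1/15*a_P + 1/15*a_Q + 1/15*a_R + 4/15*a_S + 1/5*a_T + 1/3*a_U
  a_T = 2/15*a_P + 2/15*a_Q + 0*a_R + 0*a_S + 1/5*a_T + 8/15*a_U

Substituting a_P = 1 and a_U = 0, rearrange to (I - Q) a = r where r[i] = P(i -> P):
  [1, -1/5, -1/3, -1/5] . (a_Q, a_R, a_S, a_T) = 1/5
  [0, 2/3, 0, -1/15] . (a_Q, a_R, a_S, a_T) = 1/3
  [-1/15, -1/15, 11/15, -1/5] . (a_Q, a_R, a_S, a_T) = 1/15
  [-2/15, 0, 0, 4/5] . (a_Q, a_R, a_S, a_T) = 2/15

Solving yields:
  a_Q = 1969/4541
  a_R = 2379/4541
  a_S = 1104/4541
  a_T = 1085/4541

Starting state is S, so the absorption probability is a_S = 1104/4541.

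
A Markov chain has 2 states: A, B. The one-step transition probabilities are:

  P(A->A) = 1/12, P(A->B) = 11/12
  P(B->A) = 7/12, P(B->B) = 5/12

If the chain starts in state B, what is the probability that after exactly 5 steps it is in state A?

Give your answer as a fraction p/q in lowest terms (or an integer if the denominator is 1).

Computing P^5 by repeated multiplication:
P^1 =
  A: [1/12, 11/12]
  B: [7/12, 5/12]
P^2 =
  A: [13/24, 11/24]
  B: [7/24, 17/24]
P^3 =
  A: [5/16, 11/16]
  B: [7/16, 9/16]
P^4 =
  A: [41/96, 55/96]
  B: [35/96, 61/96]
P^5 =
  A: [71/192, 121/192]
  B: [77/192, 115/192]

(P^5)[B -> A] = 77/192

Answer: 77/192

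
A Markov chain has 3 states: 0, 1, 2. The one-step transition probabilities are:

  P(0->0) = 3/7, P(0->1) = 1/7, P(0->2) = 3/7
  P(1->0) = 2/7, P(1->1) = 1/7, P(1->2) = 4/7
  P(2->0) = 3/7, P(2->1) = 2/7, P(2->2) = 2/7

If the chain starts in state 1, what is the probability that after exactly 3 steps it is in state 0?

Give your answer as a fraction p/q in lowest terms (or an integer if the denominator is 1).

Computing P^3 by repeated multiplication:
P^1 =
  0: [3/7, 1/7, 3/7]
  1: [2/7, 1/7, 4/7]
  2: [3/7, 2/7, 2/7]
P^2 =
  0: [20/49, 10/49, 19/49]
  1: [20/49, 11/49, 18/49]
  2: [19/49, 9/49, 3/7]
P^3 =
  0: [137/343, 68/343, 138/343]
  1: [136/343, 67/343, 20/49]
  2: [138/343, 10/49, 135/343]

(P^3)[1 -> 0] = 136/343

Answer: 136/343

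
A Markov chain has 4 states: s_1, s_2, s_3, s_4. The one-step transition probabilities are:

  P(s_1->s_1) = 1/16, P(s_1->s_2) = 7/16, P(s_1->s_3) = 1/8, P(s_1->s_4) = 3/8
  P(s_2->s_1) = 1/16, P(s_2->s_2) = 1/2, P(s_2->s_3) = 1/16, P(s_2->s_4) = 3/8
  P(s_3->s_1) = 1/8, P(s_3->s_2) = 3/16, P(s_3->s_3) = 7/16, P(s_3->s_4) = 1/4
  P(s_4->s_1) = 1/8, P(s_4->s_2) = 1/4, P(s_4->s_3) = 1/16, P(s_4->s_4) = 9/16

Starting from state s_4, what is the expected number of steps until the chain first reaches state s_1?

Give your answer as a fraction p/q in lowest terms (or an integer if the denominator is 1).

Answer: 640/67

Derivation:
Let h_i = expected steps to first reach s_1 from state i.
Boundary: h_s_1 = 0.
First-step equations for the other states:
  h_s_2 = 1 + 1/16*h_s_1 + 1/2*h_s_2 + 1/16*h_s_3 + 3/8*h_s_4
  h_s_3 = 1 + 1/8*h_s_1 + 3/16*h_s_2 + 7/16*h_s_3 + 1/4*h_s_4
  h_s_4 = 1 + 1/8*h_s_1 + 1/4*h_s_2 + 1/16*h_s_3 + 9/16*h_s_4

Substituting h_s_1 = 0 and rearranging gives the linear system (I - Q) h = 1:
  [1/2, -1/16, -3/8] . (h_s_2, h_s_3, h_s_4) = 1
  [-3/16, 9/16, -1/4] . (h_s_2, h_s_3, h_s_4) = 1
  [-1/4, -1/16, 7/16] . (h_s_2, h_s_3, h_s_4) = 1

Solving yields:
  h_s_2 = 2080/201
  h_s_3 = 1904/201
  h_s_4 = 640/67

Starting state is s_4, so the expected hitting time is h_s_4 = 640/67.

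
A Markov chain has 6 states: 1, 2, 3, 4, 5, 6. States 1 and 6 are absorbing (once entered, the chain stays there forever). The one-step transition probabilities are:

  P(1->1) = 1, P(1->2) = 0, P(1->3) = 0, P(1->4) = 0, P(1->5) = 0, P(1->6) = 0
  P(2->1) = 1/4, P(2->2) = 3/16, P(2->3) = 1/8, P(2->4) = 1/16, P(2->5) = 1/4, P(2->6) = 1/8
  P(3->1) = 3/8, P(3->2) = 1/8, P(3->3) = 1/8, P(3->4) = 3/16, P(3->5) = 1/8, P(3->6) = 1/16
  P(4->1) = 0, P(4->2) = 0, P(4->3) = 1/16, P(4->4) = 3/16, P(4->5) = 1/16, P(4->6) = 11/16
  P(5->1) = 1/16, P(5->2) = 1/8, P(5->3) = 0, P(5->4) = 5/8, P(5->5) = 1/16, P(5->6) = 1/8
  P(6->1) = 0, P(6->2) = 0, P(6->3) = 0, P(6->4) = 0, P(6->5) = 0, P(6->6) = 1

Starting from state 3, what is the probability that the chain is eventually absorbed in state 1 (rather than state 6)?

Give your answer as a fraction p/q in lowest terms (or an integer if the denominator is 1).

Let a_i = P(absorbed in 1 | start in state i).
Boundary conditions: a_1 = 1, a_6 = 0.
For each transient state i, a_i = sum_j P(i->j) * a_j:
  a_2 = 1/4*a_1 + 3/16*a_2 + 1/8*a_3 + 1/16*a_4 + 1/4*a_5 + 1/8*a_6
  a_3 = 3/8*a_1 + 1/8*a_2 + 1/8*a_3 + 3/16*a_4 + 1/8*a_5 + 1/16*a_6
  a_4 = 0*a_1 + 0*a_2 + 1/16*a_3 + 3/16*a_4 + 1/16*a_5 + 11/16*a_6
  a_5 = 1/16*a_1 + 1/8*a_2 + 0*a_3 + 5/8*a_4 + 1/16*a_5 + 1/8*a_6

Substituting a_1 = 1 and a_6 = 0, rearrange to (I - Q) a = r where r[i] = P(i -> 1):
  [13/16, -1/8, -1/16, -1/4] . (a_2, a_3, a_4, a_5) = 1/4
  [-1/8, 7/8, -3/16, -1/8] . (a_2, a_3, a_4, a_5) = 3/8
  [0, -1/16, 13/16, -1/16] . (a_2, a_3, a_4, a_5) = 0
  [-1/8, 0, -5/8, 15/16] . (a_2, a_3, a_4, a_5) = 1/16

Solving yields:
  a_2 = 2688/6079
  a_3 = 15989/30395
  a_4 = 1606/30395
  a_5 = 4889/30395

Starting state is 3, so the absorption probability is a_3 = 15989/30395.

Answer: 15989/30395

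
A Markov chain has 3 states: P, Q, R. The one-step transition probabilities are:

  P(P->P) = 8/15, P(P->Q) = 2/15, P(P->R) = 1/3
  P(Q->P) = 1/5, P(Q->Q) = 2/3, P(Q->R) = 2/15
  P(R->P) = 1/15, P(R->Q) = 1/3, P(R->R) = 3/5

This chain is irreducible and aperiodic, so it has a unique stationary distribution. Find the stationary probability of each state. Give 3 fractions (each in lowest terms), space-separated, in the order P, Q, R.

The stationary distribution satisfies pi = pi * P, i.e.:
  pi_P = 8/15*pi_P + 1/5*pi_Q + 1/15*pi_R
  pi_Q = 2/15*pi_P + 2/3*pi_Q + 1/3*pi_R
  pi_R = 1/3*pi_P + 2/15*pi_Q + 3/5*pi_R
with normalization: pi_P + pi_Q + pi_R = 1.

Using the first 2 balance equations plus normalization, the linear system A*pi = b is:
  [-7/15, 1/5, 1/15] . pi = 0
  [2/15, -1/3, 1/3] . pi = 0
  [1, 1, 1] . pi = 1

Solving yields:
  pi_P = 10/43
  pi_Q = 37/86
  pi_R = 29/86

Verification (pi * P):
  10/43*8/15 + 37/86*1/5 + 29/86*1/15 = 10/43 = pi_P  (ok)
  10/43*2/15 + 37/86*2/3 + 29/86*1/3 = 37/86 = pi_Q  (ok)
  10/43*1/3 + 37/86*2/15 + 29/86*3/5 = 29/86 = pi_R  (ok)

Answer: 10/43 37/86 29/86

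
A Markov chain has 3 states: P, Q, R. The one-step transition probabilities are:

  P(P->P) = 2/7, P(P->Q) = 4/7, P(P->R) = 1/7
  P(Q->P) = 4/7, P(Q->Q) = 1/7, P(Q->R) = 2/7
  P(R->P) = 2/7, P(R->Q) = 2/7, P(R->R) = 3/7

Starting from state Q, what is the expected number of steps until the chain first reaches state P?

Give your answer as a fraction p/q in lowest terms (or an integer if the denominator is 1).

Let h_i = expected steps to first reach P from state i.
Boundary: h_P = 0.
First-step equations for the other states:
  h_Q = 1 + 4/7*h_P + 1/7*h_Q + 2/7*h_R
  h_R = 1 + 2/7*h_P + 2/7*h_Q + 3/7*h_R

Substituting h_P = 0 and rearranging gives the linear system (I - Q) h = 1:
  [6/7, -2/7] . (h_Q, h_R) = 1
  [-2/7, 4/7] . (h_Q, h_R) = 1

Solving yields:
  h_Q = 21/10
  h_R = 14/5

Starting state is Q, so the expected hitting time is h_Q = 21/10.

Answer: 21/10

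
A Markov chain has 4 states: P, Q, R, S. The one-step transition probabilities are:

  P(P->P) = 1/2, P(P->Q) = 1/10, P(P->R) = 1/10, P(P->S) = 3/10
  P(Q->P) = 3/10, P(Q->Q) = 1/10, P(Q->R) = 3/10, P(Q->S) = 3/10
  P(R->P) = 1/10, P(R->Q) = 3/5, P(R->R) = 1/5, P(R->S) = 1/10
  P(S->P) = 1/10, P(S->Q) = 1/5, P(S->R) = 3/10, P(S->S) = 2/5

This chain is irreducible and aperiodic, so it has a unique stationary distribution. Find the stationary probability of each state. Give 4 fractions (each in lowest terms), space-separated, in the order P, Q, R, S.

Answer: 189/764 185/764 87/382 54/191

Derivation:
The stationary distribution satisfies pi = pi * P, i.e.:
  pi_P = 1/2*pi_P + 3/10*pi_Q + 1/10*pi_R + 1/10*pi_S
  pi_Q = 1/10*pi_P + 1/10*pi_Q + 3/5*pi_R + 1/5*pi_S
  pi_R = 1/10*pi_P + 3/10*pi_Q + 1/5*pi_R + 3/10*pi_S
  pi_S = 3/10*pi_P + 3/10*pi_Q + 1/10*pi_R + 2/5*pi_S
with normalization: pi_P + pi_Q + pi_R + pi_S = 1.

Using the first 3 balance equations plus normalization, the linear system A*pi = b is:
  [-1/2, 3/10, 1/10, 1/10] . pi = 0
  [1/10, -9/10, 3/5, 1/5] . pi = 0
  [1/10, 3/10, -4/5, 3/10] . pi = 0
  [1, 1, 1, 1] . pi = 1

Solving yields:
  pi_P = 189/764
  pi_Q = 185/764
  pi_R = 87/382
  pi_S = 54/191

Verification (pi * P):
  189/764*1/2 + 185/764*3/10 + 87/382*1/10 + 54/191*1/10 = 189/764 = pi_P  (ok)
  189/764*1/10 + 185/764*1/10 + 87/382*3/5 + 54/191*1/5 = 185/764 = pi_Q  (ok)
  189/764*1/10 + 185/764*3/10 + 87/382*1/5 + 54/191*3/10 = 87/382 = pi_R  (ok)
  189/764*3/10 + 185/764*3/10 + 87/382*1/10 + 54/191*2/5 = 54/191 = pi_S  (ok)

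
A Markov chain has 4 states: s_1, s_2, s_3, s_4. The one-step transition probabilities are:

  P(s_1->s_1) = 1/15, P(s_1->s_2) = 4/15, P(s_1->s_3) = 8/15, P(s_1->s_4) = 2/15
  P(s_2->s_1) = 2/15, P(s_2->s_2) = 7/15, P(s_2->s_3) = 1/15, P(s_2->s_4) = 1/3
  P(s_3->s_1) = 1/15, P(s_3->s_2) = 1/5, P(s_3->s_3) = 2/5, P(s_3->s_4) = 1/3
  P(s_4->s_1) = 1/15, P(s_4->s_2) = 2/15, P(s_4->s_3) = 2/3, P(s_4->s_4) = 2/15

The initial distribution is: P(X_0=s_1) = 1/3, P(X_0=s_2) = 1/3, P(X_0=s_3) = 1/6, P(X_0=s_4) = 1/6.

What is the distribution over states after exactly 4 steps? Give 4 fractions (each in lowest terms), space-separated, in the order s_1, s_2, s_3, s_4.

Answer: 12757/151875 78211/303750 799/2025 1069/4050

Derivation:
Propagating the distribution step by step (d_{t+1} = d_t * P):
d_0 = (s_1=1/3, s_2=1/3, s_3=1/6, s_4=1/6)
  d_1[s_1] = 1/3*1/15 + 1/3*2/15 + 1/6*1/15 + 1/6*1/15 = 4/45
  d_1[s_2] = 1/3*4/15 + 1/3*7/15 + 1/6*1/5 + 1/6*2/15 = 3/10
  d_1[s_3] = 1/3*8/15 + 1/3*1/15 + 1/6*2/5 + 1/6*2/3 = 17/45
  d_1[s_4] = 1/3*2/15 + 1/3*1/3 + 1/6*1/3 + 1/6*2/15 = 7/30
d_1 = (s_1=4/45, s_2=3/10, s_3=17/45, s_4=7/30)
  d_2[s_1] = 4/45*1/15 + 3/10*2/15 + 17/45*1/15 + 7/30*1/15 = 13/150
  d_2[s_2] = 4/45*4/15 + 3/10*7/15 + 17/45*1/5 + 7/30*2/15 = 73/270
  d_2[s_3] = 4/45*8/15 + 3/10*1/15 + 17/45*2/5 + 7/30*2/3 = 101/270
  d_2[s_4] = 4/45*2/15 + 3/10*1/3 + 17/45*1/3 + 7/30*2/15 = 121/450
d_2 = (s_1=13/150, s_2=73/270, s_3=101/270, s_4=121/450)
  d_3[s_1] = 13/150*1/15 + 73/270*2/15 + 101/270*1/15 + 121/450*1/15 = 343/4050
  d_3[s_2] = 13/150*4/15 + 73/270*7/15 + 101/270*1/5 + 121/450*2/15 = 2632/10125
  d_3[s_3] = 13/150*8/15 + 73/270*1/15 + 101/270*2/5 + 121/450*2/3 = 7961/20250
  d_3[s_4] = 13/150*2/15 + 73/270*1/3 + 101/270*1/3 + 121/450*2/15 = 59/225
d_3 = (s_1=343/4050, s_2=2632/10125, s_3=7961/20250, s_4=59/225)
  d_4[s_1] = 343/4050*1/15 + 2632/10125*2/15 + 7961/20250*1/15 + 59/225*1/15 = 12757/151875
  d_4[s_2] = 343/4050*4/15 + 2632/10125*7/15 + 7961/20250*1/5 + 59/225*2/15 = 78211/303750
  d_4[s_3] = 343/4050*8/15 + 2632/10125*1/15 + 7961/20250*2/5 + 59/225*2/3 = 799/2025
  d_4[s_4] = 343/4050*2/15 + 2632/10125*1/3 + 7961/20250*1/3 + 59/225*2/15 = 1069/4050
d_4 = (s_1=12757/151875, s_2=78211/303750, s_3=799/2025, s_4=1069/4050)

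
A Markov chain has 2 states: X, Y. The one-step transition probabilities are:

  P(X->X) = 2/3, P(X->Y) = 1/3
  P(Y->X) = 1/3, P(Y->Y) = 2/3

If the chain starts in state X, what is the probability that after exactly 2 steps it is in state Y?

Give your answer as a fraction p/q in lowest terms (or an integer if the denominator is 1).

Computing P^2 by repeated multiplication:
P^1 =
  X: [2/3, 1/3]
  Y: [1/3, 2/3]
P^2 =
  X: [5/9, 4/9]
  Y: [4/9, 5/9]

(P^2)[X -> Y] = 4/9

Answer: 4/9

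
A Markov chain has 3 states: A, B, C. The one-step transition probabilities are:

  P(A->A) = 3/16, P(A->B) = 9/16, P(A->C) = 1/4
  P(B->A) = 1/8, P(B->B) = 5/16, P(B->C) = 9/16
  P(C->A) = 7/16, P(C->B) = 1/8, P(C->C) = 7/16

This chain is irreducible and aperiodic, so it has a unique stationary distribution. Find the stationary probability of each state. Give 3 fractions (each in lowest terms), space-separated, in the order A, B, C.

The stationary distribution satisfies pi = pi * P, i.e.:
  pi_A = 3/16*pi_A + 1/8*pi_B + 7/16*pi_C
  pi_B = 9/16*pi_A + 5/16*pi_B + 1/8*pi_C
  pi_C = 1/4*pi_A + 9/16*pi_B + 7/16*pi_C
with normalization: pi_A + pi_B + pi_C = 1.

Using the first 2 balance equations plus normalization, the linear system A*pi = b is:
  [-13/16, 1/8, 7/16] . pi = 0
  [9/16, -11/16, 1/8] . pi = 0
  [1, 1, 1] . pi = 1

Solving yields:
  pi_A = 81/295
  pi_B = 89/295
  pi_C = 25/59

Verification (pi * P):
  81/295*3/16 + 89/295*1/8 + 25/59*7/16 = 81/295 = pi_A  (ok)
  81/295*9/16 + 89/295*5/16 + 25/59*1/8 = 89/295 = pi_B  (ok)
  81/295*1/4 + 89/295*9/16 + 25/59*7/16 = 25/59 = pi_C  (ok)

Answer: 81/295 89/295 25/59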